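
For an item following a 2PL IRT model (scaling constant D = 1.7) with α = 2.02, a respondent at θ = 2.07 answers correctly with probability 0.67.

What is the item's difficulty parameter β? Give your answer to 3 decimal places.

P(θ) = 1 / (1 + exp(−D·α(θ − β)))
logit(0.67) = ln(0.67/0.33) = 0.7082
β = θ − logit/(1.7·α) = 2.07 − 0.7082/3.4340 = 1.8638

1.864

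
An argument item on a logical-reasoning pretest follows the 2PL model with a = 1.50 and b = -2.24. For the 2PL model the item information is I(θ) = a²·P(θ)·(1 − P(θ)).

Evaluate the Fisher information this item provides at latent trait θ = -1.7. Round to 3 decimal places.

0.479

P = 1/(1+e^{-0.8100}) = 0.6921
P(1−P) = 0.6921 × 0.3079 = 0.2131
I = a² × P(1−P) = 1.50² × 0.2131 = 0.47946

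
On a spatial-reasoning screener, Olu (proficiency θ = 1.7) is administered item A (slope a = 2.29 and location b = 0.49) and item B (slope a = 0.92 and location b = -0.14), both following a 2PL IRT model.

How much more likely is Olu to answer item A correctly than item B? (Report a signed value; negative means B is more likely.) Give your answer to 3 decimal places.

0.096

P(θ) = 1 / (1 + exp(−a(θ − b)))
P_A = 0.9411
P_B = 0.8446
P_A − P_B = 0.0965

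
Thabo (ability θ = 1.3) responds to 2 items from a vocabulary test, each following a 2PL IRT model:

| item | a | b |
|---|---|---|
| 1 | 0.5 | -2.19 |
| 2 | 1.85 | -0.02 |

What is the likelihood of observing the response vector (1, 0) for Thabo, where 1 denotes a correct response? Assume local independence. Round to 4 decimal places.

P(θ) = 1 / (1 + exp(−a(θ − b)))
P_1 = 1/(1+e^{-1.7450}) = 0.8513
P_2 = 1/(1+e^{-2.4420}) = 0.9200
L = P_1 × (1−P_2) = 0.8513 × 0.0800 = 0.06813

0.0681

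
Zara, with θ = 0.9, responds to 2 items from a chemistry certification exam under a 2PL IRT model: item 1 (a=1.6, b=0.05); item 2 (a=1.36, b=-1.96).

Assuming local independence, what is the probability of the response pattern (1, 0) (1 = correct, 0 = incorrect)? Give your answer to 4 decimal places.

P(θ) = 1 / (1 + exp(−a(θ − b)))
P_1 = 1/(1+e^{-1.3600}) = 0.7958
P_2 = 1/(1+e^{-3.8896}) = 0.9800
L = P_1 × (1−P_2) = 0.7958 × 0.0200 = 0.01595

0.0159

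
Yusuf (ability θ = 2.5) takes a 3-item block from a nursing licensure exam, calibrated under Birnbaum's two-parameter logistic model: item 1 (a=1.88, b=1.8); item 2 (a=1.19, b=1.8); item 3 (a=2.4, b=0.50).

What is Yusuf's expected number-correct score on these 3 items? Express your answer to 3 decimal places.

P(θ) = 1 / (1 + exp(−a(θ − b)))
P_1 = 1/(1+e^{-1.3160}) = 0.7885
P_2 = 1/(1+e^{-0.8330}) = 0.6970
P_3 = 1/(1+e^{-4.8000}) = 0.9918
E[score] = 0.7885 + 0.6970 + 0.9918 = 2.4773

2.477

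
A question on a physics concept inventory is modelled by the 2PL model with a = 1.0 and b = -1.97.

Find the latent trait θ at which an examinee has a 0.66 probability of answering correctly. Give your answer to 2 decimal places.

-1.31

P(θ) = 1 / (1 + exp(−a(θ − b)))
logit = ln(0.6600/0.3400) = 0.6633
θ = b + logit/(a) = -1.97 + 0.6633/1.0000 = -1.3067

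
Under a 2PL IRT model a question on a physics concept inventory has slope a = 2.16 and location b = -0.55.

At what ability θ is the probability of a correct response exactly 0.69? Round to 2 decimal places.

-0.18

P(θ) = 1 / (1 + exp(−a(θ − b)))
logit = ln(0.6900/0.3100) = 0.8001
θ = b + logit/(a) = -0.55 + 0.8001/2.1600 = -0.1796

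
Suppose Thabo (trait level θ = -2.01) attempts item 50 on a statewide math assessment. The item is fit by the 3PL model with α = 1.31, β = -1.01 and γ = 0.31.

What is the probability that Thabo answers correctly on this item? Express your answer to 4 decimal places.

0.4566

P(θ) = γ + (1 − γ) · 1 / (1 + exp(−α(θ − β)))
Exponent: 1.31 × (-2.01 − (-1.01)) = -1.3100
1/(1 + e^{1.3100}) = 0.2125
P = 0.31 + 0.69 × 0.2125 = 0.4566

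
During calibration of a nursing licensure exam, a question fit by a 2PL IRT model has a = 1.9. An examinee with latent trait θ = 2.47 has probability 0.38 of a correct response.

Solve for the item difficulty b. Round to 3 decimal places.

P(θ) = 1 / (1 + exp(−a(θ − b)))
logit(0.38) = ln(0.38/0.62) = -0.4895
b = θ − logit/(a) = 2.47 − (-0.4895)/1.9000 = 2.7277

2.728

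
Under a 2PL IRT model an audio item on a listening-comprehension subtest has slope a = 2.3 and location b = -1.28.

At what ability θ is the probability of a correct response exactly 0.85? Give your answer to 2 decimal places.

-0.53

P(θ) = 1 / (1 + exp(−a(θ − b)))
logit = ln(0.8500/0.1500) = 1.7346
θ = b + logit/(a) = -1.28 + 1.7346/2.3000 = -0.5258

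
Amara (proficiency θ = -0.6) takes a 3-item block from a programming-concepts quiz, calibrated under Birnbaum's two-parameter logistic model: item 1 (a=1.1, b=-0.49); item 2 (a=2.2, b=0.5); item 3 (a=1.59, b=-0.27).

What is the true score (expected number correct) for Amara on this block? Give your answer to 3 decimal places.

P(θ) = 1 / (1 + exp(−a(θ − b)))
P_1 = 1/(1+e^{0.1210}) = 0.4698
P_2 = 1/(1+e^{2.4200}) = 0.0817
P_3 = 1/(1+e^{0.5247}) = 0.3718
E[score] = 0.4698 + 0.0817 + 0.3718 = 0.9232

0.923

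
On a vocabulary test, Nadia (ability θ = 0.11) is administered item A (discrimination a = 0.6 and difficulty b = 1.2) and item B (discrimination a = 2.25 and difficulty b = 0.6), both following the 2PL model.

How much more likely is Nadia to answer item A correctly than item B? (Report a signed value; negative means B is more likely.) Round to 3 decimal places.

0.093

P(θ) = 1 / (1 + exp(−a(θ − b)))
P_A = 0.3421
P_B = 0.2493
P_A − P_B = 0.0928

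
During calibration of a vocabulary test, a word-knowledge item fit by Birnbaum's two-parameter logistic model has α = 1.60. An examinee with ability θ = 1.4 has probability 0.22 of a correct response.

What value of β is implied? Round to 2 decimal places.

P(θ) = 1 / (1 + exp(−α(θ − β)))
logit(0.22) = ln(0.22/0.78) = -1.2657
β = θ − logit/(α) = 1.4 − (-1.2657)/1.6000 = 2.1910

2.19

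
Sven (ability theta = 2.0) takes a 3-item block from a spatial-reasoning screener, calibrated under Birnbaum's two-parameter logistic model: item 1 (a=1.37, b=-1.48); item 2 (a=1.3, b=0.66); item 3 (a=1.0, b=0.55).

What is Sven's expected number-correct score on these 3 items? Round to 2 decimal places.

2.65

P(theta) = 1 / (1 + exp(−a(theta − b)))
P_1 = 1/(1+e^{-4.7676}) = 0.9916
P_2 = 1/(1+e^{-1.7420}) = 0.8509
P_3 = 1/(1+e^{-1.4500}) = 0.8100
E[score] = 0.9916 + 0.8509 + 0.8100 = 2.6525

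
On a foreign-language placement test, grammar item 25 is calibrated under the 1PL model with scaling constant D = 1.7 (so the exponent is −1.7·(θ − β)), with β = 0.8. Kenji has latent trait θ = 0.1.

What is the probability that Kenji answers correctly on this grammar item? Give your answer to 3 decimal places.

P(θ) = 1 / (1 + exp(−D·(θ − β)))
Exponent: 1.7 × (0.1 − 0.8) = -1.1900
1/(1 + e^{1.1900}) = 0.2333
P = 0.2333

0.233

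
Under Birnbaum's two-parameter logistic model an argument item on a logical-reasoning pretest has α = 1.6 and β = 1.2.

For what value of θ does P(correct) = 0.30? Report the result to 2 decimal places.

P(θ) = 1 / (1 + exp(−α(θ − β)))
logit = ln(0.3000/0.7000) = -0.8473
θ = β + logit/(α) = 1.2 + (-0.8473)/1.6000 = 0.6704

0.67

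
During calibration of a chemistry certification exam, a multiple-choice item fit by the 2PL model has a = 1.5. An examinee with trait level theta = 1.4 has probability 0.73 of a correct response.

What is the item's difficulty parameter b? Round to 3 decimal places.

P(theta) = 1 / (1 + exp(−a(theta − b)))
logit(0.73) = ln(0.73/0.27) = 0.9946
b = theta − logit/(a) = 1.4 − 0.9946/1.5000 = 0.7369

0.737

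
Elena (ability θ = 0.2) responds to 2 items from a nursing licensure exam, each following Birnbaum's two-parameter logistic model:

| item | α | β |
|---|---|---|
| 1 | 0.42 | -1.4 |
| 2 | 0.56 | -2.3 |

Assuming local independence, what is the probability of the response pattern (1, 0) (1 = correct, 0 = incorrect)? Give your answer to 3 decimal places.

0.131

P(θ) = 1 / (1 + exp(−α(θ − β)))
P_1 = 1/(1+e^{-0.6720}) = 0.6620
P_2 = 1/(1+e^{-1.4000}) = 0.8022
L = P_1 × (1−P_2) = 0.6620 × 0.1978 = 0.13094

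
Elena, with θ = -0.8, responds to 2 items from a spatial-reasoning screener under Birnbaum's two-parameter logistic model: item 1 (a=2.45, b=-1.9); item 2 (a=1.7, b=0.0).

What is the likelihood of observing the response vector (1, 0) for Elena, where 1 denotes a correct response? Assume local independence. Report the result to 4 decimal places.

P(θ) = 1 / (1 + exp(−a(θ − b)))
P_1 = 1/(1+e^{-2.6950}) = 0.9367
P_2 = 1/(1+e^{1.3600}) = 0.2042
L = P_1 × (1−P_2) = 0.9367 × 0.7958 = 0.74541

0.7454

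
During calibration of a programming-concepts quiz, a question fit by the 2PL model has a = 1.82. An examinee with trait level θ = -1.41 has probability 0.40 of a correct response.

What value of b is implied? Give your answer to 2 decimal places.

-1.19

P(θ) = 1 / (1 + exp(−a(θ − b)))
logit(0.40) = ln(0.40/0.60) = -0.4055
b = θ − logit/(a) = -1.41 − (-0.4055)/1.8200 = -1.1872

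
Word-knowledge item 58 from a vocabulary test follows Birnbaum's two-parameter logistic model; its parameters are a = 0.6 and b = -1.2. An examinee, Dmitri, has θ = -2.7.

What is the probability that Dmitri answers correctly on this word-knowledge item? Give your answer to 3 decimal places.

0.289

P(θ) = 1 / (1 + exp(−a(θ − b)))
Exponent: 0.6 × (-2.7 − (-1.2)) = -0.9000
1/(1 + e^{0.9000}) = 0.2891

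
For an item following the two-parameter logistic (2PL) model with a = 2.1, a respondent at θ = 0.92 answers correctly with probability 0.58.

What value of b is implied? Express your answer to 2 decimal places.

P(θ) = 1 / (1 + exp(−a(θ − b)))
logit(0.58) = ln(0.58/0.42) = 0.3228
b = θ − logit/(a) = 0.92 − 0.3228/2.1000 = 0.7663

0.77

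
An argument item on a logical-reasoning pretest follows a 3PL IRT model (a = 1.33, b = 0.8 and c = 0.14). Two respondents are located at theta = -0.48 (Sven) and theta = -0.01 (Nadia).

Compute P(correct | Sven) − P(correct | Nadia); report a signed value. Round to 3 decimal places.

P(theta) = c + (1 − c) · 1 / (1 + exp(−a(theta − b)))
P(Sven) = 0.2726  [exponent -1.7024]
P(Nadia) = 0.3585  [exponent -1.0773]
Difference = 0.2726 − 0.3585 = -0.0859

-0.086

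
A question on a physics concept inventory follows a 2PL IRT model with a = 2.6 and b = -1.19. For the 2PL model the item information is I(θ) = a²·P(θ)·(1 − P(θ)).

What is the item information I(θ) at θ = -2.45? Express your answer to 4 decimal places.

0.2371

P = 1/(1+e^{3.2760}) = 0.0364
P(1−P) = 0.0364 × 0.9636 = 0.0351
I = a² × P(1−P) = 2.6² × 0.0351 = 0.23713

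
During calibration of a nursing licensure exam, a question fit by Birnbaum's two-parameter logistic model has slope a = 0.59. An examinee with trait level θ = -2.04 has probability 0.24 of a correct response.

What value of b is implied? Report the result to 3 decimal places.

-0.086

P(θ) = 1 / (1 + exp(−a(θ − b)))
logit(0.24) = ln(0.24/0.76) = -1.1527
b = θ − logit/(a) = -2.04 − (-1.1527)/0.5900 = -0.0863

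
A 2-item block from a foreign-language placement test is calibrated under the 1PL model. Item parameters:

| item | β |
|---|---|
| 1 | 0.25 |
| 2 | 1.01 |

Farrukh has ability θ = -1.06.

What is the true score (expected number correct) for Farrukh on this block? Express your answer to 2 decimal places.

0.32

P(θ) = 1 / (1 + exp(−(θ − β)))
P_1 = 1/(1+e^{1.3100}) = 0.2125
P_2 = 1/(1+e^{2.0700}) = 0.1120
E[score] = 0.2125 + 0.1120 = 0.3245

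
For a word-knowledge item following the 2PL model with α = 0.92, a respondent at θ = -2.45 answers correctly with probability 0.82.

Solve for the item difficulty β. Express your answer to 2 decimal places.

-4.10

P(θ) = 1 / (1 + exp(−α(θ − β)))
logit(0.82) = ln(0.82/0.18) = 1.5163
β = θ − logit/(α) = -2.45 − 1.5163/0.9200 = -4.0982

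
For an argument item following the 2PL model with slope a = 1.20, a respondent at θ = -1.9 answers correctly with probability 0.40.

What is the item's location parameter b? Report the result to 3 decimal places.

P(θ) = 1 / (1 + exp(−a(θ − b)))
logit(0.40) = ln(0.40/0.60) = -0.4055
b = θ − logit/(a) = -1.9 − (-0.4055)/1.2000 = -1.5621

-1.562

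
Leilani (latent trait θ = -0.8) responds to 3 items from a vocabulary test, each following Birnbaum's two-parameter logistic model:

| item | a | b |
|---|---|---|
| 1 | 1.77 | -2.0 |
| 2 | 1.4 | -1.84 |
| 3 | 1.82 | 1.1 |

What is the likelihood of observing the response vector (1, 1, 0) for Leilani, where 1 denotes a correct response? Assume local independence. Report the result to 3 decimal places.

0.702

P(θ) = 1 / (1 + exp(−a(θ − b)))
P_1 = 1/(1+e^{-2.1240}) = 0.8932
P_2 = 1/(1+e^{-1.4560}) = 0.8109
P_3 = 1/(1+e^{3.4580}) = 0.0305
L = P_1 × P_2 × (1−P_3) = 0.8932 × 0.8109 × 0.9695 = 0.70221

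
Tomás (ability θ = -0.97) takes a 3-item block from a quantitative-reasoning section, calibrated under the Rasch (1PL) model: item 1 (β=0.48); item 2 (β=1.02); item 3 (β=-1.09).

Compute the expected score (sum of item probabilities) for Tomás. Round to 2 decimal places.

0.84

P(θ) = 1 / (1 + exp(−(θ − β)))
P_1 = 1/(1+e^{1.4500}) = 0.1900
P_2 = 1/(1+e^{1.9900}) = 0.1203
P_3 = 1/(1+e^{-0.1200}) = 0.5300
E[score] = 0.1900 + 0.1203 + 0.5300 = 0.8402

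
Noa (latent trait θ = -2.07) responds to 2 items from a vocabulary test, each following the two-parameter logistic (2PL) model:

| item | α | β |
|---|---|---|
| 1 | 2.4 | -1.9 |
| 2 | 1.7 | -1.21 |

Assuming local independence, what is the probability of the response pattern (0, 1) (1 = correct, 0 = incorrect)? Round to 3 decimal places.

P(θ) = 1 / (1 + exp(−α(θ − β)))
P_1 = 1/(1+e^{0.4080}) = 0.3994
P_2 = 1/(1+e^{1.4620}) = 0.1882
L = (1−P_1) × P_2 = 0.6006 × 0.1882 = 0.11301

0.113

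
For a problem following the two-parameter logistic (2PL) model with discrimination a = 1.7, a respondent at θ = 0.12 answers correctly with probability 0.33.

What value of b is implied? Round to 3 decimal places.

P(θ) = 1 / (1 + exp(−a(θ − b)))
logit(0.33) = ln(0.33/0.67) = -0.7082
b = θ − logit/(a) = 0.12 − (-0.7082)/1.7000 = 0.5366

0.537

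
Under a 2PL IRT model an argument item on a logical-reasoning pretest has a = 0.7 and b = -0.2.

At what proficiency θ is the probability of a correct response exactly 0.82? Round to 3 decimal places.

P(θ) = 1 / (1 + exp(−a(θ − b)))
logit = ln(0.8200/0.1800) = 1.5163
θ = b + logit/(a) = -0.2 + 1.5163/0.7000 = 1.9662

1.966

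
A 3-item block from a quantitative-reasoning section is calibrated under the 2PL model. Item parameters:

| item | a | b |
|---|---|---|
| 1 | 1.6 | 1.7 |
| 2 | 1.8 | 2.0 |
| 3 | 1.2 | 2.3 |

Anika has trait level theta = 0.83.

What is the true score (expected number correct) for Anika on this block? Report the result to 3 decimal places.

P(theta) = 1 / (1 + exp(−a(theta − b)))
P_1 = 1/(1+e^{1.3920}) = 0.1991
P_2 = 1/(1+e^{2.1060}) = 0.1085
P_3 = 1/(1+e^{1.7640}) = 0.1463
E[score] = 0.1991 + 0.1085 + 0.1463 = 0.4539

0.454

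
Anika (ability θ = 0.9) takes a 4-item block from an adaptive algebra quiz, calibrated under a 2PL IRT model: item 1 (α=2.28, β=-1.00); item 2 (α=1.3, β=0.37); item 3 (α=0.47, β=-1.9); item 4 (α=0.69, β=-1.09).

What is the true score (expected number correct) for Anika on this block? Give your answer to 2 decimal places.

3.24

P(θ) = 1 / (1 + exp(−α(θ − β)))
P_1 = 1/(1+e^{-4.3320}) = 0.9870
P_2 = 1/(1+e^{-0.6890}) = 0.6657
P_3 = 1/(1+e^{-1.3160}) = 0.7885
P_4 = 1/(1+e^{-1.3731}) = 0.7979
E[score] = 0.9870 + 0.6657 + 0.7885 + 0.7979 = 3.2392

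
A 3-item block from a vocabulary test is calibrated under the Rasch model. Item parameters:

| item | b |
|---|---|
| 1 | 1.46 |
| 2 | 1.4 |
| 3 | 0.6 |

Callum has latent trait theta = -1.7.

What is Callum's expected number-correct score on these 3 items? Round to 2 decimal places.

0.17

P(theta) = 1 / (1 + exp(−(theta − b)))
P_1 = 1/(1+e^{3.1600}) = 0.0407
P_2 = 1/(1+e^{3.1000}) = 0.0431
P_3 = 1/(1+e^{2.3000}) = 0.0911
E[score] = 0.0407 + 0.0431 + 0.0911 = 0.1749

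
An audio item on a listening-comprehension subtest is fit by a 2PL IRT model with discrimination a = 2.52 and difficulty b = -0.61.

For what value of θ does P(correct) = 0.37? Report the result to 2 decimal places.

P(θ) = 1 / (1 + exp(−a(θ − b)))
logit = ln(0.3700/0.6300) = -0.5322
θ = b + logit/(a) = -0.61 + (-0.5322)/2.5200 = -0.8212

-0.82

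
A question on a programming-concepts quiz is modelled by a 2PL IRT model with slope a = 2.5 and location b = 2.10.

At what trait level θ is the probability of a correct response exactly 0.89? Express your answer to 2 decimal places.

P(θ) = 1 / (1 + exp(−a(θ − b)))
logit = ln(0.8900/0.1100) = 2.0907
θ = b + logit/(a) = 2.10 + 2.0907/2.5000 = 2.9363

2.94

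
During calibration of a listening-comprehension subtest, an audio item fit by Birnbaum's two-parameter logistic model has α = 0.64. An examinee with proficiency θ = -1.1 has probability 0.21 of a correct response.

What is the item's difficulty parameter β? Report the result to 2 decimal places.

P(θ) = 1 / (1 + exp(−α(θ − β)))
logit(0.21) = ln(0.21/0.79) = -1.3249
β = θ − logit/(α) = -1.1 − (-1.3249)/0.6400 = 0.9702

0.97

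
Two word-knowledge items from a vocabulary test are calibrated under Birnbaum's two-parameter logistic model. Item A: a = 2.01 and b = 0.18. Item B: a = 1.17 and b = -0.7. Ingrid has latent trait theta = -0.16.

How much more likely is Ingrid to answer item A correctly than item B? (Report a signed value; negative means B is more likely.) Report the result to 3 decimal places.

P(theta) = 1 / (1 + exp(−a(theta − b)))
P_A = 0.3355
P_B = 0.6529
P_A − P_B = -0.3174

-0.317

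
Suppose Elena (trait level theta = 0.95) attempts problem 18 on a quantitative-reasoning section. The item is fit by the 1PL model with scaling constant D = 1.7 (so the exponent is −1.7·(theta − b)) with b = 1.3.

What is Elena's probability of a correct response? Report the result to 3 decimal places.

P(theta) = 1 / (1 + exp(−D·(theta − b)))
Exponent: 1.7 × (0.95 − 1.3) = -0.5950
1/(1 + e^{0.5950}) = 0.3555
P = 0.3555

0.355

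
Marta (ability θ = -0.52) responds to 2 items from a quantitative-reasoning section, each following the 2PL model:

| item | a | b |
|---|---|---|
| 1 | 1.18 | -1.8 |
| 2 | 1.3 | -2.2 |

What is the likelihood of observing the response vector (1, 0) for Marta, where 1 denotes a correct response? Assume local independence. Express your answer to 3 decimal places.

P(θ) = 1 / (1 + exp(−a(θ − b)))
P_1 = 1/(1+e^{-1.5104}) = 0.8191
P_2 = 1/(1+e^{-2.1840}) = 0.8988
L = P_1 × (1−P_2) = 0.8191 × 0.1012 = 0.08289

0.083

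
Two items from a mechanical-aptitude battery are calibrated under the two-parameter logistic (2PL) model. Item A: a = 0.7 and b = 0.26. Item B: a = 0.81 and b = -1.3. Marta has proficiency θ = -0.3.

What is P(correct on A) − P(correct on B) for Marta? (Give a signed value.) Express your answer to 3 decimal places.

-0.289

P(θ) = 1 / (1 + exp(−a(θ − b)))
P_A = 0.4032
P_B = 0.6921
P_A − P_B = -0.2889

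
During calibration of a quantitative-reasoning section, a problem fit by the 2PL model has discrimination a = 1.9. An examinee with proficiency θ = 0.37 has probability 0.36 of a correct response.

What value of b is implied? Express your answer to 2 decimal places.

P(θ) = 1 / (1 + exp(−a(θ − b)))
logit(0.36) = ln(0.36/0.64) = -0.5754
b = θ − logit/(a) = 0.37 − (-0.5754)/1.9000 = 0.6728

0.67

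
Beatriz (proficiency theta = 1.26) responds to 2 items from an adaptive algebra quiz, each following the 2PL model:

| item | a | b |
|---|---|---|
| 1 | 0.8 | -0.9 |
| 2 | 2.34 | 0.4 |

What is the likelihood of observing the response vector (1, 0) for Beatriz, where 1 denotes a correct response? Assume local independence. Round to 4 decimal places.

0.1001

P(theta) = 1 / (1 + exp(−a(theta − b)))
P_1 = 1/(1+e^{-1.7280}) = 0.8492
P_2 = 1/(1+e^{-2.0124}) = 0.8821
L = P_1 × (1−P_2) = 0.8492 × 0.1179 = 0.10012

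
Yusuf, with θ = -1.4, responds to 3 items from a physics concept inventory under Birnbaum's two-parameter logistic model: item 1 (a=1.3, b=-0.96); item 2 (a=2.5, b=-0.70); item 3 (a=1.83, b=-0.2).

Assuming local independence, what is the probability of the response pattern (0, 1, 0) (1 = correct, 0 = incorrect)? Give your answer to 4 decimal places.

P(θ) = 1 / (1 + exp(−a(θ − b)))
P_1 = 1/(1+e^{0.5720}) = 0.3608
P_2 = 1/(1+e^{1.7500}) = 0.1480
P_3 = 1/(1+e^{2.1960}) = 0.1001
L = (1−P_1) × P_2 × (1−P_3) = 0.6392 × 0.1480 × 0.8999 = 0.08516

0.0852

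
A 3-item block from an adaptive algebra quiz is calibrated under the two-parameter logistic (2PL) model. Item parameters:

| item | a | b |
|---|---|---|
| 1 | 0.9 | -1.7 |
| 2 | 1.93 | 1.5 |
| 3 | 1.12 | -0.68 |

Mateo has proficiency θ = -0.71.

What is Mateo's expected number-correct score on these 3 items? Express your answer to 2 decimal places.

P(θ) = 1 / (1 + exp(−a(θ − b)))
P_1 = 1/(1+e^{-0.8910}) = 0.7091
P_2 = 1/(1+e^{4.2653}) = 0.0139
P_3 = 1/(1+e^{0.0336}) = 0.4916
E[score] = 0.7091 + 0.0139 + 0.4916 = 1.2146

1.21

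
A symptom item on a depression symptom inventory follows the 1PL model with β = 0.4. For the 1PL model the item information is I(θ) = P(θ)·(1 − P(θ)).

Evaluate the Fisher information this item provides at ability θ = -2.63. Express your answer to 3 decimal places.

P = 1/(1+e^{3.0300}) = 0.0461
P(1−P) = 0.0461 × 0.9539 = 0.0440
I = P(1−P) = 0.04396

0.044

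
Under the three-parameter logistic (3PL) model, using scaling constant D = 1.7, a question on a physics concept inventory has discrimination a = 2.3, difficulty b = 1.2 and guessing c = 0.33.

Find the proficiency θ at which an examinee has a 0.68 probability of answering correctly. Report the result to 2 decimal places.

P(θ) = c + (1 − c) · 1 / (1 + exp(−D·a(θ − b)))
Remove guessing floor: (0.68 − 0.33)/(1 − 0.33) = 0.5224
logit = ln(0.5224/0.4776) = 0.0896
θ = b + logit/(1.7·a) = 1.2 + 0.0896/3.9100 = 1.2229

1.22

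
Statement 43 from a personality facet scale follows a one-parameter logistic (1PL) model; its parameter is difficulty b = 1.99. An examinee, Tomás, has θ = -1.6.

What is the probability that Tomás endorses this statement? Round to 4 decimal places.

P(θ) = 1 / (1 + exp(−(θ − b)))
Exponent: (-1.6 − 1.99) = -3.5900
1/(1 + e^{3.5900}) = 0.0269
P = 0.0269

0.0269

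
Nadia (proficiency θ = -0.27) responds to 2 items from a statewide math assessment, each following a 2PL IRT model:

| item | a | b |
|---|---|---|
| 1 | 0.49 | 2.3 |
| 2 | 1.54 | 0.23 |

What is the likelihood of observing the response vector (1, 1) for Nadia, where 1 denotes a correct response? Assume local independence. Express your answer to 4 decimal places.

P(θ) = 1 / (1 + exp(−a(θ − b)))
P_1 = 1/(1+e^{1.2593}) = 0.2211
P_2 = 1/(1+e^{0.7700}) = 0.3165
L = P_1 × P_2 = 0.2211 × 0.3165 = 0.06997

0.0700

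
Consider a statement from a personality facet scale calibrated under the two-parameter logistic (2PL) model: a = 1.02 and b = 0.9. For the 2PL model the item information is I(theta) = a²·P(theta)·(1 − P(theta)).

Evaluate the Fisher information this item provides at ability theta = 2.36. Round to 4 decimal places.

0.1562

P = 1/(1+e^{-1.4892}) = 0.8160
P(1−P) = 0.8160 × 0.1840 = 0.1502
I = a² × P(1−P) = 1.02² × 0.1502 = 0.15624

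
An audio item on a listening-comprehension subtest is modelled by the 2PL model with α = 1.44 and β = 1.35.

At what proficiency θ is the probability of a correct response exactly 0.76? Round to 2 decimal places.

P(θ) = 1 / (1 + exp(−α(θ − β)))
logit = ln(0.7600/0.2400) = 1.1527
θ = β + logit/(α) = 1.35 + 1.1527/1.4400 = 2.1505

2.15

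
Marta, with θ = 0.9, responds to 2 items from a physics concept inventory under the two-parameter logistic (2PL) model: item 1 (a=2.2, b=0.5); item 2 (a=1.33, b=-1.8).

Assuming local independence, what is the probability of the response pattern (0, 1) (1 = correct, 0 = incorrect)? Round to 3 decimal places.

0.285

P(θ) = 1 / (1 + exp(−a(θ − b)))
P_1 = 1/(1+e^{-0.8800}) = 0.7068
P_2 = 1/(1+e^{-3.5910}) = 0.9732
L = (1−P_1) × P_2 = 0.2932 × 0.9732 = 0.28531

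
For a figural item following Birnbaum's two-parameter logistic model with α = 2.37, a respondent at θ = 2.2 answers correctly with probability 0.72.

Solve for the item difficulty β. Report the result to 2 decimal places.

1.80

P(θ) = 1 / (1 + exp(−α(θ − β)))
logit(0.72) = ln(0.72/0.28) = 0.9445
β = θ − logit/(α) = 2.2 − 0.9445/2.3700 = 1.8015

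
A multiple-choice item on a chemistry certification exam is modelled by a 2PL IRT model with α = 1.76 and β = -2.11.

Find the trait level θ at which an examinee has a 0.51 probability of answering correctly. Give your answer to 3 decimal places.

P(θ) = 1 / (1 + exp(−α(θ − β)))
logit = ln(0.5100/0.4900) = 0.0400
θ = β + logit/(α) = -2.11 + 0.0400/1.7600 = -2.0873

-2.087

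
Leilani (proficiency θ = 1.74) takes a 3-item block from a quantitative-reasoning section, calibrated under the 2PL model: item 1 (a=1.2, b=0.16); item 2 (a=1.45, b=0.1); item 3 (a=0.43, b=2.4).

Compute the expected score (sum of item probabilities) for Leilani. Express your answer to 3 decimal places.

P(θ) = 1 / (1 + exp(−a(θ − b)))
P_1 = 1/(1+e^{-1.8960}) = 0.8694
P_2 = 1/(1+e^{-2.3780}) = 0.9151
P_3 = 1/(1+e^{0.2838}) = 0.4295
E[score] = 0.8694 + 0.9151 + 0.4295 = 2.2141

2.214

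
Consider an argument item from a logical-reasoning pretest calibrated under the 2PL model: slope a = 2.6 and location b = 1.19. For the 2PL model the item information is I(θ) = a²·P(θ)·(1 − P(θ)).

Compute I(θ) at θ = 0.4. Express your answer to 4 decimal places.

P = 1/(1+e^{2.0540}) = 0.1136
P(1−P) = 0.1136 × 0.8864 = 0.1007
I = a² × P(1−P) = 2.6² × 0.1007 = 0.68095

0.6810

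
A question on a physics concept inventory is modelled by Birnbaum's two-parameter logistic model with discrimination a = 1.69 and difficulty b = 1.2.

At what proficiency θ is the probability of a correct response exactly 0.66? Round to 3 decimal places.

1.592

P(θ) = 1 / (1 + exp(−a(θ − b)))
logit = ln(0.6600/0.3400) = 0.6633
θ = b + logit/(a) = 1.2 + 0.6633/1.6900 = 1.5925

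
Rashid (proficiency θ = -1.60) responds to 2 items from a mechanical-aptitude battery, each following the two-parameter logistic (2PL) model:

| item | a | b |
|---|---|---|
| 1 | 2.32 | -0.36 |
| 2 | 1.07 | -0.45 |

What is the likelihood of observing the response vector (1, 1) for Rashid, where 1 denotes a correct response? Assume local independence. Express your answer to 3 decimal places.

P(θ) = 1 / (1 + exp(−a(θ − b)))
P_1 = 1/(1+e^{2.8768}) = 0.0533
P_2 = 1/(1+e^{1.2305}) = 0.2261
L = P_1 × P_2 = 0.0533 × 0.2261 = 0.01205

0.012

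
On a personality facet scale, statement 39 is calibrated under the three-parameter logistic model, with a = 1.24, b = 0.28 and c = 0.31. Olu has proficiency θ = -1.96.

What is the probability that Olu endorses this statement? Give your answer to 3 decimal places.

P(θ) = c + (1 − c) · 1 / (1 + exp(−a(θ − b)))
Exponent: 1.24 × (-1.96 − 0.28) = -2.7776
1/(1 + e^{2.7776}) = 0.0585
P = 0.31 + 0.69 × 0.0585 = 0.3504

0.350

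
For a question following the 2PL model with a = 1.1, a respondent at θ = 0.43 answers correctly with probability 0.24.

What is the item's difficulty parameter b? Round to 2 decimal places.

1.48

P(θ) = 1 / (1 + exp(−a(θ − b)))
logit(0.24) = ln(0.24/0.76) = -1.1527
b = θ − logit/(a) = 0.43 − (-1.1527)/1.1000 = 1.4779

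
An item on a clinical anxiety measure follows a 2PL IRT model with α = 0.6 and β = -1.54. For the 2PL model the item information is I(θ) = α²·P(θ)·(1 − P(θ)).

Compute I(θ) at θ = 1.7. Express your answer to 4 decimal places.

0.0394

P = 1/(1+e^{-1.9440}) = 0.8748
P(1−P) = 0.8748 × 0.1252 = 0.1095
I = α² × P(1−P) = 0.6² × 0.1095 = 0.03943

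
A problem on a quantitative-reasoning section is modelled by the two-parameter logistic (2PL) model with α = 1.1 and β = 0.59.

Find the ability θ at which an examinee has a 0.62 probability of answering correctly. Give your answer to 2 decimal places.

P(θ) = 1 / (1 + exp(−α(θ − β)))
logit = ln(0.6200/0.3800) = 0.4895
θ = β + logit/(α) = 0.59 + 0.4895/1.1000 = 1.0350

1.04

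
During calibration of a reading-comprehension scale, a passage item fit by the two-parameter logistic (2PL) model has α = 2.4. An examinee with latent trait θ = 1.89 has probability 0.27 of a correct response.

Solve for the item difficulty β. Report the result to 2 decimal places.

P(θ) = 1 / (1 + exp(−α(θ − β)))
logit(0.27) = ln(0.27/0.73) = -0.9946
β = θ − logit/(α) = 1.89 − (-0.9946)/2.4000 = 2.3044

2.30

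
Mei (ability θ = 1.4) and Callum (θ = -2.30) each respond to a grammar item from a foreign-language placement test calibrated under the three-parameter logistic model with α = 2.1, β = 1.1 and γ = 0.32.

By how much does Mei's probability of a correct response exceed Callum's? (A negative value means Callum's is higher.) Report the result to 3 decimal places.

P(θ) = γ + (1 − γ) · 1 / (1 + exp(−α(θ − β)))
P(Mei) = 0.7637  [exponent 0.6300]
P(Callum) = 0.3205  [exponent -7.1400]
Difference = 0.7637 − 0.3205 = 0.4432

0.443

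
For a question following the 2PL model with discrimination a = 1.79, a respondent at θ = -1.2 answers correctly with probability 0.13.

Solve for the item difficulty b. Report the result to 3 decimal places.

P(θ) = 1 / (1 + exp(−a(θ − b)))
logit(0.13) = ln(0.13/0.87) = -1.9010
b = θ − logit/(a) = -1.2 − (-1.9010)/1.7900 = -0.1380

-0.138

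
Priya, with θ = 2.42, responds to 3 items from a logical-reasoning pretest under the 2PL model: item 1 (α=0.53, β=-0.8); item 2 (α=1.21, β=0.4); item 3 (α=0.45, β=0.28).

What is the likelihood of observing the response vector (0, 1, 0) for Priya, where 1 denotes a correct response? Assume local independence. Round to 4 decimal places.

0.0390

P(θ) = 1 / (1 + exp(−α(θ − β)))
P_1 = 1/(1+e^{-1.7066}) = 0.8464
P_2 = 1/(1+e^{-2.4442}) = 0.9201
P_3 = 1/(1+e^{-0.9630}) = 0.7237
L = (1−P_1) × P_2 × (1−P_3) = 0.1536 × 0.9201 × 0.2763 = 0.03905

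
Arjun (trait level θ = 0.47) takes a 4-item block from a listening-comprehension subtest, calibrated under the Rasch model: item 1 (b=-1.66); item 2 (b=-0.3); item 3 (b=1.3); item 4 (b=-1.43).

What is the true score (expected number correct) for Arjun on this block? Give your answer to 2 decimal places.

2.75

P(θ) = 1 / (1 + exp(−(θ − b)))
P_1 = 1/(1+e^{-2.1300}) = 0.8938
P_2 = 1/(1+e^{-0.7700}) = 0.6835
P_3 = 1/(1+e^{0.8300}) = 0.3036
P_4 = 1/(1+e^{-1.9000}) = 0.8699
E[score] = 0.8938 + 0.6835 + 0.3036 + 0.8699 = 2.7508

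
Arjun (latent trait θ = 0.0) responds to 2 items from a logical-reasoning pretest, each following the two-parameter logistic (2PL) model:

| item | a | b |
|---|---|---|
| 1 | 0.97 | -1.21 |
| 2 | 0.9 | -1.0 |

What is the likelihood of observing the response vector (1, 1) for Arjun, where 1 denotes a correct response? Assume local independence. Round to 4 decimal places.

0.5430

P(θ) = 1 / (1 + exp(−a(θ − b)))
P_1 = 1/(1+e^{-1.1737}) = 0.7638
P_2 = 1/(1+e^{-0.9000}) = 0.7109
L = P_1 × P_2 = 0.7638 × 0.7109 = 0.54303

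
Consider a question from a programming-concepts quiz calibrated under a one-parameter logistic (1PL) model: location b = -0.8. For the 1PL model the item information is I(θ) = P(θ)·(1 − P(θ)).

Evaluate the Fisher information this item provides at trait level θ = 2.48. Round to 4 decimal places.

0.0349

P = 1/(1+e^{-3.2800}) = 0.9637
P(1−P) = 0.9637 × 0.0363 = 0.0349
I = P(1−P) = 0.03495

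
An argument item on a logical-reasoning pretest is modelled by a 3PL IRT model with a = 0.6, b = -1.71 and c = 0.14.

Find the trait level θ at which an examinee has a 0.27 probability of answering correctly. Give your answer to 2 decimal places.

-4.59

P(θ) = c + (1 − c) · 1 / (1 + exp(−a(θ − b)))
Remove guessing floor: (0.27 − 0.14)/(1 − 0.14) = 0.1512
logit = ln(0.1512/0.8488) = -1.7255
θ = b + logit/(a) = -1.71 + (-1.7255)/0.6000 = -4.5859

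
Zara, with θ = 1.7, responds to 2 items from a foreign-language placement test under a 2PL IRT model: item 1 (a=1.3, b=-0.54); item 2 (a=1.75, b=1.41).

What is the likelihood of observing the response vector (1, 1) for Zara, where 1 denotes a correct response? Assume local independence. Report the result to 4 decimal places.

P(θ) = 1 / (1 + exp(−a(θ − b)))
P_1 = 1/(1+e^{-2.9120}) = 0.9484
P_2 = 1/(1+e^{-0.5075}) = 0.6242
L = P_1 × P_2 = 0.9484 × 0.6242 = 0.59203

0.5920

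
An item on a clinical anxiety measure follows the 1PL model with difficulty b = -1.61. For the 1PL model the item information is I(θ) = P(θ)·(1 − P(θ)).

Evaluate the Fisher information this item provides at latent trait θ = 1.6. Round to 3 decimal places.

0.037

P = 1/(1+e^{-3.2100}) = 0.9612
P(1−P) = 0.9612 × 0.0388 = 0.0373
I = P(1−P) = 0.03729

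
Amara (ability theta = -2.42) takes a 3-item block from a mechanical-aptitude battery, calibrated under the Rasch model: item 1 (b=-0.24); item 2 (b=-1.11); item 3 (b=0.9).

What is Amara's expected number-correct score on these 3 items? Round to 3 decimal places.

P(theta) = 1 / (1 + exp(−(theta − b)))
P_1 = 1/(1+e^{2.1800}) = 0.1016
P_2 = 1/(1+e^{1.3100}) = 0.2125
P_3 = 1/(1+e^{3.3200}) = 0.0349
E[score] = 0.1016 + 0.2125 + 0.0349 = 0.3489

0.349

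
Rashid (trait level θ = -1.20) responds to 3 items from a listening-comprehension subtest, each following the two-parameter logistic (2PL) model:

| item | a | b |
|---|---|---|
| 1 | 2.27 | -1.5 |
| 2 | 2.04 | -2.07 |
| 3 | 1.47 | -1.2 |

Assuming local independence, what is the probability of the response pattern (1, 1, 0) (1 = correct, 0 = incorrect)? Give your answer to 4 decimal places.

P(θ) = 1 / (1 + exp(−a(θ − b)))
P_1 = 1/(1+e^{-0.6810}) = 0.6640
P_2 = 1/(1+e^{-1.7748}) = 0.8551
P_3 = 1/(1+e^{0.0000}) = 0.5000
L = P_1 × P_2 × (1−P_3) = 0.6640 × 0.8551 × 0.5000 = 0.28386

0.2839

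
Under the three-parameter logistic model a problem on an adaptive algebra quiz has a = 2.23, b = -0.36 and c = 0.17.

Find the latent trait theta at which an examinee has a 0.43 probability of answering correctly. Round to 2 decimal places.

P(theta) = c + (1 − c) · 1 / (1 + exp(−a(theta − b)))
Remove guessing floor: (0.43 − 0.17)/(1 − 0.17) = 0.3133
logit = ln(0.3133/0.6867) = -0.7850
theta = b + logit/(a) = -0.36 + (-0.7850)/2.2300 = -0.7120

-0.71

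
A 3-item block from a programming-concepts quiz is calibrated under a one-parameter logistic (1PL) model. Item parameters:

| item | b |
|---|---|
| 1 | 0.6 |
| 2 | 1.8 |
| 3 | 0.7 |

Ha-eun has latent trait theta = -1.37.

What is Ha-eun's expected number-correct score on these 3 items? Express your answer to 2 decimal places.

P(theta) = 1 / (1 + exp(−(theta − b)))
P_1 = 1/(1+e^{1.9700}) = 0.1224
P_2 = 1/(1+e^{3.1700}) = 0.0403
P_3 = 1/(1+e^{2.0700}) = 0.1120
E[score] = 0.1224 + 0.0403 + 0.1120 = 0.2747

0.27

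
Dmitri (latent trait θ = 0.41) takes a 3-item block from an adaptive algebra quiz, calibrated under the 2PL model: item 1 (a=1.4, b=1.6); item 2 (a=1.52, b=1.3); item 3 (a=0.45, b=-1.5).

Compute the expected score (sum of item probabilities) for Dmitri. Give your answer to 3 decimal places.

1.067

P(θ) = 1 / (1 + exp(−a(θ − b)))
P_1 = 1/(1+e^{1.6660}) = 0.1590
P_2 = 1/(1+e^{1.3528}) = 0.2054
P_3 = 1/(1+e^{-0.8595}) = 0.7026
E[score] = 0.1590 + 0.2054 + 0.7026 = 1.0669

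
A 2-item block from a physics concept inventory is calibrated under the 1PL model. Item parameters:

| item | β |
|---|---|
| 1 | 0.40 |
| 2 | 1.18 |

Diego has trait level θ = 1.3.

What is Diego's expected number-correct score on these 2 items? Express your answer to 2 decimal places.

P(θ) = 1 / (1 + exp(−(θ − β)))
P_1 = 1/(1+e^{-0.9000}) = 0.7109
P_2 = 1/(1+e^{-0.1200}) = 0.5300
E[score] = 0.7109 + 0.5300 = 1.2409

1.24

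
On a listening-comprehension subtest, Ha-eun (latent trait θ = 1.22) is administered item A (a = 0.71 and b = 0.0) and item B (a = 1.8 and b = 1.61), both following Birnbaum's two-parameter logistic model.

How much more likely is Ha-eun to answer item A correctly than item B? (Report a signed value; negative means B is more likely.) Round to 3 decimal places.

0.373

P(θ) = 1 / (1 + exp(−a(θ − b)))
P_A = 0.7040
P_B = 0.3314
P_A − P_B = 0.3726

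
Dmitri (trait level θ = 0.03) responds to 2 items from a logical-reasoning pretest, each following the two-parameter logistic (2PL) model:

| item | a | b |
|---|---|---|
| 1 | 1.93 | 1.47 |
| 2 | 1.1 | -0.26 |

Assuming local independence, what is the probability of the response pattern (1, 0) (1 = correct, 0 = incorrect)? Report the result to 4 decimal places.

0.0246

P(θ) = 1 / (1 + exp(−a(θ − b)))
P_1 = 1/(1+e^{2.7792}) = 0.0585
P_2 = 1/(1+e^{-0.3190}) = 0.5791
L = P_1 × (1−P_2) = 0.0585 × 0.4209 = 0.02461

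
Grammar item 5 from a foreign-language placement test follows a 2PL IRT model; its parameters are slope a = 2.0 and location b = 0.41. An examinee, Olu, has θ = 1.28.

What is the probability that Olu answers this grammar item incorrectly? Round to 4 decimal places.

0.1493

P(θ) = 1 / (1 + exp(−a(θ − b)))
Exponent: 2.0 × (1.28 − 0.41) = 1.7400
1/(1 + e^{-1.7400}) = 0.8507
P(incorrect) = 1 − 0.8507 = 0.1493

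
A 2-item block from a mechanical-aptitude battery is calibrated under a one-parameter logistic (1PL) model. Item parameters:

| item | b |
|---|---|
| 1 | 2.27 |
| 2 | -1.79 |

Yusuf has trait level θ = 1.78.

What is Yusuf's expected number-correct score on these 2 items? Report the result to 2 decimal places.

P(θ) = 1 / (1 + exp(−(θ − b)))
P_1 = 1/(1+e^{0.4900}) = 0.3799
P_2 = 1/(1+e^{-3.5700}) = 0.9726
E[score] = 0.3799 + 0.9726 = 1.3525

1.35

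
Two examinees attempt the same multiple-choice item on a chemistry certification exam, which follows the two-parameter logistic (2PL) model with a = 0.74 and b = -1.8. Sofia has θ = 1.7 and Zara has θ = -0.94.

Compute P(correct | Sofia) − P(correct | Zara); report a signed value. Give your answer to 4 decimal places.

0.2763

P(θ) = 1 / (1 + exp(−a(θ − b)))
P(Sofia) = 0.9302  [exponent 2.5900]
P(Zara) = 0.6539  [exponent 0.6364]
Difference = 0.9302 − 0.6539 = 0.2763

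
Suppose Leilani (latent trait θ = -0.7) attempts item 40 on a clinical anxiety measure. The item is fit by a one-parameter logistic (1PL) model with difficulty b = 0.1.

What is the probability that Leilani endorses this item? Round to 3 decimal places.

0.310

P(θ) = 1 / (1 + exp(−(θ − b)))
Exponent: (-0.7 − 0.1) = -0.8000
1/(1 + e^{0.8000}) = 0.3100
P = 0.3100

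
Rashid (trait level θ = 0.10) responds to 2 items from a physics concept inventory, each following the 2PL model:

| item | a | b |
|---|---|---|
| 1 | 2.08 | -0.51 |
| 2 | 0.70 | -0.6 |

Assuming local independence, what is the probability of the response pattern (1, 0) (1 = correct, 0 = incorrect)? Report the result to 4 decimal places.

0.2965

P(θ) = 1 / (1 + exp(−a(θ − b)))
P_1 = 1/(1+e^{-1.2688}) = 0.7805
P_2 = 1/(1+e^{-0.4900}) = 0.6201
L = P_1 × (1−P_2) = 0.7805 × 0.3799 = 0.29652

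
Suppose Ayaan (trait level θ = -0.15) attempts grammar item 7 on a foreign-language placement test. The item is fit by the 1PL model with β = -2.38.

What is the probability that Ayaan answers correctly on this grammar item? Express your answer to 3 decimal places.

P(θ) = 1 / (1 + exp(−(θ − β)))
Exponent: (-0.15 − (-2.38)) = 2.2300
1/(1 + e^{-2.2300}) = 0.9029
P = 0.9029

0.903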